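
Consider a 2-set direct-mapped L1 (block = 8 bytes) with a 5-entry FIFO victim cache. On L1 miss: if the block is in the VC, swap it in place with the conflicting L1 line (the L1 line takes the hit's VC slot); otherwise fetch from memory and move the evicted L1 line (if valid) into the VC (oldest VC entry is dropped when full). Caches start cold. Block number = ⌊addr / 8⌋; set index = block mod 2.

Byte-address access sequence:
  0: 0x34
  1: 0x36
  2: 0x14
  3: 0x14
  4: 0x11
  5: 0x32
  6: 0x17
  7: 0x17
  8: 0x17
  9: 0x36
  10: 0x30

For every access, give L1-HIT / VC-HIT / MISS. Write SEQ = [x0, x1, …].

#0 0x34→b6/s0 MISS; vc=[]
#1 0x36→b6/s0 L1-HIT; vc=[]
#2 0x14→b2/s0 MISS; vc=[6]
#3 0x14→b2/s0 L1-HIT; vc=[6]
#4 0x11→b2/s0 L1-HIT; vc=[6]
#5 0x32→b6/s0 VC-HIT; vc=[2]
#6 0x17→b2/s0 VC-HIT; vc=[6]
#7 0x17→b2/s0 L1-HIT; vc=[6]
#8 0x17→b2/s0 L1-HIT; vc=[6]
#9 0x36→b6/s0 VC-HIT; vc=[2]
#10 0x30→b6/s0 L1-HIT; vc=[2]

SEQ = [MISS, L1-HIT, MISS, L1-HIT, L1-HIT, VC-HIT, VC-HIT, L1-HIT, L1-HIT, VC-HIT, L1-HIT]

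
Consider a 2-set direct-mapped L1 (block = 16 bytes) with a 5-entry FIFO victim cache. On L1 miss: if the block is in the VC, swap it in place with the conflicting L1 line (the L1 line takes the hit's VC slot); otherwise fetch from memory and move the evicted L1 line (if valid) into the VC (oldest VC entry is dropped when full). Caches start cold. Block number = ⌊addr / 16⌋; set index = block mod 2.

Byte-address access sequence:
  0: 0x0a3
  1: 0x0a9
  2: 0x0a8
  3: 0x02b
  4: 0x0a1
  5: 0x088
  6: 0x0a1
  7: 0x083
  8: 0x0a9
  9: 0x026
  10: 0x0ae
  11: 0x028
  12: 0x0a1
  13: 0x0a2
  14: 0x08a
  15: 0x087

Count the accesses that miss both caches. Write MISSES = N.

0: 0xa3 (blk 10, set 0) → MISS  vc=[]
1: 0xa9 (blk 10, set 0) → L1-HIT  vc=[]
2: 0xa8 (blk 10, set 0) → L1-HIT  vc=[]
3: 0x2b (blk 2, set 0) → MISS  vc=[10]
4: 0xa1 (blk 10, set 0) → VC-HIT  vc=[2]
5: 0x88 (blk 8, set 0) → MISS  vc=[2, 10]
6: 0xa1 (blk 10, set 0) → VC-HIT  vc=[2, 8]
7: 0x83 (blk 8, set 0) → VC-HIT  vc=[2, 10]
8: 0xa9 (blk 10, set 0) → VC-HIT  vc=[2, 8]
9: 0x26 (blk 2, set 0) → VC-HIT  vc=[10, 8]
10: 0xae (blk 10, set 0) → VC-HIT  vc=[2, 8]
11: 0x28 (blk 2, set 0) → VC-HIT  vc=[10, 8]
12: 0xa1 (blk 10, set 0) → VC-HIT  vc=[2, 8]
13: 0xa2 (blk 10, set 0) → L1-HIT  vc=[2, 8]
14: 0x8a (blk 8, set 0) → VC-HIT  vc=[2, 10]
15: 0x87 (blk 8, set 0) → L1-HIT  vc=[2, 10]

MISSES = 3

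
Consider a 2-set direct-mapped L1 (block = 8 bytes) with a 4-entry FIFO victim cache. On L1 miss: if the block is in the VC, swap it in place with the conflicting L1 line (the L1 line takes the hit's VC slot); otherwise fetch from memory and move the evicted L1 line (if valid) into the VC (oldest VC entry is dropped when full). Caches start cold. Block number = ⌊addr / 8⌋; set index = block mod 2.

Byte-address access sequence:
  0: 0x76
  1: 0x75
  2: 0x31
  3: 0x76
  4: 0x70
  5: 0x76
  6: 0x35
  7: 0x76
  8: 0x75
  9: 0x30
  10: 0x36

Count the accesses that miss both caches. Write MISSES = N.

#0 0x76→b14/s0 MISS; vc=[]
#1 0x75→b14/s0 L1-HIT; vc=[]
#2 0x31→b6/s0 MISS; vc=[14]
#3 0x76→b14/s0 VC-HIT; vc=[6]
#4 0x70→b14/s0 L1-HIT; vc=[6]
#5 0x76→b14/s0 L1-HIT; vc=[6]
#6 0x35→b6/s0 VC-HIT; vc=[14]
#7 0x76→b14/s0 VC-HIT; vc=[6]
#8 0x75→b14/s0 L1-HIT; vc=[6]
#9 0x30→b6/s0 VC-HIT; vc=[14]
#10 0x36→b6/s0 L1-HIT; vc=[14]

MISSES = 2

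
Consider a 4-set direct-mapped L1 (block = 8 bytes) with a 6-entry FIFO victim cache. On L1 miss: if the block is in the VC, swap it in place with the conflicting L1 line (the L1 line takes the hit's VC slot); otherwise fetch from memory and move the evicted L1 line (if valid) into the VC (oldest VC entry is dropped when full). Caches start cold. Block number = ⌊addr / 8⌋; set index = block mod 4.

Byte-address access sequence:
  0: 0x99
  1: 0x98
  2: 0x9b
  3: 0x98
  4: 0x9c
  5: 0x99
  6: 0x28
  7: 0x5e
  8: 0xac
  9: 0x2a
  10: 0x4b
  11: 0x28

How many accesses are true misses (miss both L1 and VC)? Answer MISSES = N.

MISSES = 5

  [0] addr=0x99 blk=19 s=3: MISS | VC []
  [1] addr=0x98 blk=19 s=3: L1-HIT | VC []
  [2] addr=0x9b blk=19 s=3: L1-HIT | VC []
  [3] addr=0x98 blk=19 s=3: L1-HIT | VC []
  [4] addr=0x9c blk=19 s=3: L1-HIT | VC []
  [5] addr=0x99 blk=19 s=3: L1-HIT | VC []
  [6] addr=0x28 blk=5 s=1: MISS | VC []
  [7] addr=0x5e blk=11 s=3: MISS | VC [19]
  [8] addr=0xac blk=21 s=1: MISS | VC [19, 5]
  [9] addr=0x2a blk=5 s=1: VC-HIT | VC [19, 21]
  [10] addr=0x4b blk=9 s=1: MISS | VC [19, 21, 5]
  [11] addr=0x28 blk=5 s=1: VC-HIT | VC [19, 21, 9]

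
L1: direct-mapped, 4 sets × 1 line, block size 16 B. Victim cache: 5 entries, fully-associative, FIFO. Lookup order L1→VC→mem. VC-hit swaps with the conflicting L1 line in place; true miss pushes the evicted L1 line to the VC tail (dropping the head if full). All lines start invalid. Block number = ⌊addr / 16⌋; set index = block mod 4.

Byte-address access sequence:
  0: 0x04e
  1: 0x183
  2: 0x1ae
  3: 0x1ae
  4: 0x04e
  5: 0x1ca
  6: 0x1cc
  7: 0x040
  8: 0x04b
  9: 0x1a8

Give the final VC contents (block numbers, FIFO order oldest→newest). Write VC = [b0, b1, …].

VC = [24, 28]

0: 0x4e (blk 4, set 0) → MISS  vc=[]
1: 0x183 (blk 24, set 0) → MISS  vc=[4]
2: 0x1ae (blk 26, set 2) → MISS  vc=[4]
3: 0x1ae (blk 26, set 2) → L1-HIT  vc=[4]
4: 0x4e (blk 4, set 0) → VC-HIT  vc=[24]
5: 0x1ca (blk 28, set 0) → MISS  vc=[24, 4]
6: 0x1cc (blk 28, set 0) → L1-HIT  vc=[24, 4]
7: 0x40 (blk 4, set 0) → VC-HIT  vc=[24, 28]
8: 0x4b (blk 4, set 0) → L1-HIT  vc=[24, 28]
9: 0x1a8 (blk 26, set 2) → L1-HIT  vc=[24, 28]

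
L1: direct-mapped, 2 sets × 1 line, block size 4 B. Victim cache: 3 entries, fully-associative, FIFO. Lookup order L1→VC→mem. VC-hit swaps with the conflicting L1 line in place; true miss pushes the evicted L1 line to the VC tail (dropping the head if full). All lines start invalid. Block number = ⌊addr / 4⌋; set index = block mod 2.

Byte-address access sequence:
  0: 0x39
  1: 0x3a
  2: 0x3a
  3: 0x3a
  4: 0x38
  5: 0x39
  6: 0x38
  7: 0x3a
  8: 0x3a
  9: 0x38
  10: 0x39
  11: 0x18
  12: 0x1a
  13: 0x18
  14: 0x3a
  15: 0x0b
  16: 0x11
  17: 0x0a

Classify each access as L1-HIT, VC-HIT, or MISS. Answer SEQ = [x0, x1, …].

SEQ = [MISS, L1-HIT, L1-HIT, L1-HIT, L1-HIT, L1-HIT, L1-HIT, L1-HIT, L1-HIT, L1-HIT, L1-HIT, MISS, L1-HIT, L1-HIT, VC-HIT, MISS, MISS, VC-HIT]

  [0] addr=0x39 blk=14 s=0: MISS | VC []
  [1] addr=0x3a blk=14 s=0: L1-HIT | VC []
  [2] addr=0x3a blk=14 s=0: L1-HIT | VC []
  [3] addr=0x3a blk=14 s=0: L1-HIT | VC []
  [4] addr=0x38 blk=14 s=0: L1-HIT | VC []
  [5] addr=0x39 blk=14 s=0: L1-HIT | VC []
  [6] addr=0x38 blk=14 s=0: L1-HIT | VC []
  [7] addr=0x3a blk=14 s=0: L1-HIT | VC []
  [8] addr=0x3a blk=14 s=0: L1-HIT | VC []
  [9] addr=0x38 blk=14 s=0: L1-HIT | VC []
  [10] addr=0x39 blk=14 s=0: L1-HIT | VC []
  [11] addr=0x18 blk=6 s=0: MISS | VC [14]
  [12] addr=0x1a blk=6 s=0: L1-HIT | VC [14]
  [13] addr=0x18 blk=6 s=0: L1-HIT | VC [14]
  [14] addr=0x3a blk=14 s=0: VC-HIT | VC [6]
  [15] addr=0xb blk=2 s=0: MISS | VC [6, 14]
  [16] addr=0x11 blk=4 s=0: MISS | VC [6, 14, 2]
  [17] addr=0xa blk=2 s=0: VC-HIT | VC [6, 14, 4]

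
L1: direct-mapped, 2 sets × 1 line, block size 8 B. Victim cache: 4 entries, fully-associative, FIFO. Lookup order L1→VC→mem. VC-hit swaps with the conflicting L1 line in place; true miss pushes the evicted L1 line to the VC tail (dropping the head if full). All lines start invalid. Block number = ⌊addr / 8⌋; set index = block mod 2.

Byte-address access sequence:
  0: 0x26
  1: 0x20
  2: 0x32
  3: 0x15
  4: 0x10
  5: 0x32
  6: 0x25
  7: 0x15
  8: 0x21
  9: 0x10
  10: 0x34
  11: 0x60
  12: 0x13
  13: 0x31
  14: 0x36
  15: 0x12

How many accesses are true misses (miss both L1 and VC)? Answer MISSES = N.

  [0] addr=0x26 blk=4 s=0: MISS | VC []
  [1] addr=0x20 blk=4 s=0: L1-HIT | VC []
  [2] addr=0x32 blk=6 s=0: MISS | VC [4]
  [3] addr=0x15 blk=2 s=0: MISS | VC [4, 6]
  [4] addr=0x10 blk=2 s=0: L1-HIT | VC [4, 6]
  [5] addr=0x32 blk=6 s=0: VC-HIT | VC [4, 2]
  [6] addr=0x25 blk=4 s=0: VC-HIT | VC [6, 2]
  [7] addr=0x15 blk=2 s=0: VC-HIT | VC [6, 4]
  [8] addr=0x21 blk=4 s=0: VC-HIT | VC [6, 2]
  [9] addr=0x10 blk=2 s=0: VC-HIT | VC [6, 4]
  [10] addr=0x34 blk=6 s=0: VC-HIT | VC [2, 4]
  [11] addr=0x60 blk=12 s=0: MISS | VC [2, 4, 6]
  [12] addr=0x13 blk=2 s=0: VC-HIT | VC [12, 4, 6]
  [13] addr=0x31 blk=6 s=0: VC-HIT | VC [12, 4, 2]
  [14] addr=0x36 blk=6 s=0: L1-HIT | VC [12, 4, 2]
  [15] addr=0x12 blk=2 s=0: VC-HIT | VC [12, 4, 6]

MISSES = 4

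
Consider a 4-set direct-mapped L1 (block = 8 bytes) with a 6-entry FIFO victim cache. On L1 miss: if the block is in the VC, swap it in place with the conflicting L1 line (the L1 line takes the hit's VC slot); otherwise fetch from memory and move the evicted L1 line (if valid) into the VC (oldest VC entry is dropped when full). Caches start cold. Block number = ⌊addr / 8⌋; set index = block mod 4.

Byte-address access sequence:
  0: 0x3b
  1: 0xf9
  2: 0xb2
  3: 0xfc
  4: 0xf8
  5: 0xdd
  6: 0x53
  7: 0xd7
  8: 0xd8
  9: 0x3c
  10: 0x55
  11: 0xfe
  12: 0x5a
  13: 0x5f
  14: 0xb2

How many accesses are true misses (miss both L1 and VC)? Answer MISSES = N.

  [0] addr=0x3b blk=7 s=3: MISS | VC []
  [1] addr=0xf9 blk=31 s=3: MISS | VC [7]
  [2] addr=0xb2 blk=22 s=2: MISS | VC [7]
  [3] addr=0xfc blk=31 s=3: L1-HIT | VC [7]
  [4] addr=0xf8 blk=31 s=3: L1-HIT | VC [7]
  [5] addr=0xdd blk=27 s=3: MISS | VC [7, 31]
  [6] addr=0x53 blk=10 s=2: MISS | VC [7, 31, 22]
  [7] addr=0xd7 blk=26 s=2: MISS | VC [7, 31, 22, 10]
  [8] addr=0xd8 blk=27 s=3: L1-HIT | VC [7, 31, 22, 10]
  [9] addr=0x3c blk=7 s=3: VC-HIT | VC [27, 31, 22, 10]
  [10] addr=0x55 blk=10 s=2: VC-HIT | VC [27, 31, 22, 26]
  [11] addr=0xfe blk=31 s=3: VC-HIT | VC [27, 7, 22, 26]
  [12] addr=0x5a blk=11 s=3: MISS | VC [27, 7, 22, 26, 31]
  [13] addr=0x5f blk=11 s=3: L1-HIT | VC [27, 7, 22, 26, 31]
  [14] addr=0xb2 blk=22 s=2: VC-HIT | VC [27, 7, 10, 26, 31]

MISSES = 7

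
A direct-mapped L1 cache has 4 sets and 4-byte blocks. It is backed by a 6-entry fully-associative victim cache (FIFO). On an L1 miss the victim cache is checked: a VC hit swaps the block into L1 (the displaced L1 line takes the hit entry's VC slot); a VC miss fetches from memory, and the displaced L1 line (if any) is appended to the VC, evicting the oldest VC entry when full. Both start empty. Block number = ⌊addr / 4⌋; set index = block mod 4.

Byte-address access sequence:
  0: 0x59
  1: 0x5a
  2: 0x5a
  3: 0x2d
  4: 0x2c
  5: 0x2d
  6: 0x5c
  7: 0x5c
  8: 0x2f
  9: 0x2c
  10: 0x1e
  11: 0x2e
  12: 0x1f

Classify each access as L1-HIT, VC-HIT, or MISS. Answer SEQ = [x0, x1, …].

SEQ = [MISS, L1-HIT, L1-HIT, MISS, L1-HIT, L1-HIT, MISS, L1-HIT, VC-HIT, L1-HIT, MISS, VC-HIT, VC-HIT]

  [0] addr=0x59 blk=22 s=2: MISS | VC []
  [1] addr=0x5a blk=22 s=2: L1-HIT | VC []
  [2] addr=0x5a blk=22 s=2: L1-HIT | VC []
  [3] addr=0x2d blk=11 s=3: MISS | VC []
  [4] addr=0x2c blk=11 s=3: L1-HIT | VC []
  [5] addr=0x2d blk=11 s=3: L1-HIT | VC []
  [6] addr=0x5c blk=23 s=3: MISS | VC [11]
  [7] addr=0x5c blk=23 s=3: L1-HIT | VC [11]
  [8] addr=0x2f blk=11 s=3: VC-HIT | VC [23]
  [9] addr=0x2c blk=11 s=3: L1-HIT | VC [23]
  [10] addr=0x1e blk=7 s=3: MISS | VC [23, 11]
  [11] addr=0x2e blk=11 s=3: VC-HIT | VC [23, 7]
  [12] addr=0x1f blk=7 s=3: VC-HIT | VC [23, 11]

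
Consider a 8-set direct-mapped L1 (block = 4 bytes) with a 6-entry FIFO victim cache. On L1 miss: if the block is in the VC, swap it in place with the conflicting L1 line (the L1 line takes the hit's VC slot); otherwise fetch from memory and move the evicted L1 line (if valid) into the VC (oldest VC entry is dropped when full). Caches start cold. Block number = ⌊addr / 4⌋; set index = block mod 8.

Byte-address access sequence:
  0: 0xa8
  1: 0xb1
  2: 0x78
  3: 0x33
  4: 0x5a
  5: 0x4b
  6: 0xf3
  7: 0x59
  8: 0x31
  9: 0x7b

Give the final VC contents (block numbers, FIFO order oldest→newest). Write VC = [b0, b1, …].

  [0] addr=0xa8 blk=42 s=2: MISS | VC []
  [1] addr=0xb1 blk=44 s=4: MISS | VC []
  [2] addr=0x78 blk=30 s=6: MISS | VC []
  [3] addr=0x33 blk=12 s=4: MISS | VC [44]
  [4] addr=0x5a blk=22 s=6: MISS | VC [44, 30]
  [5] addr=0x4b blk=18 s=2: MISS | VC [44, 30, 42]
  [6] addr=0xf3 blk=60 s=4: MISS | VC [44, 30, 42, 12]
  [7] addr=0x59 blk=22 s=6: L1-HIT | VC [44, 30, 42, 12]
  [8] addr=0x31 blk=12 s=4: VC-HIT | VC [44, 30, 42, 60]
  [9] addr=0x7b blk=30 s=6: VC-HIT | VC [44, 22, 42, 60]

VC = [44, 22, 42, 60]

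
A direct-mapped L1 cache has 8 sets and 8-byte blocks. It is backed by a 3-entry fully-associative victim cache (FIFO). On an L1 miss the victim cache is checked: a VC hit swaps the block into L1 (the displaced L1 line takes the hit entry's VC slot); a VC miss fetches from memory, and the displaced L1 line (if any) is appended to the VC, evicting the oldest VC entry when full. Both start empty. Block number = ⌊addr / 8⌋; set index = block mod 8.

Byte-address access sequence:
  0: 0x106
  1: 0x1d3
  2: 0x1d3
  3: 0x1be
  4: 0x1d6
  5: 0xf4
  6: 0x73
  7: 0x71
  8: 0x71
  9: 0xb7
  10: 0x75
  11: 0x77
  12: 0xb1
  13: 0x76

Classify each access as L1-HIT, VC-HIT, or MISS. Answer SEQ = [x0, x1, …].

  [0] addr=0x106 blk=32 s=0: MISS | VC []
  [1] addr=0x1d3 blk=58 s=2: MISS | VC []
  [2] addr=0x1d3 blk=58 s=2: L1-HIT | VC []
  [3] addr=0x1be blk=55 s=7: MISS | VC []
  [4] addr=0x1d6 blk=58 s=2: L1-HIT | VC []
  [5] addr=0xf4 blk=30 s=6: MISS | VC []
  [6] addr=0x73 blk=14 s=6: MISS | VC [30]
  [7] addr=0x71 blk=14 s=6: L1-HIT | VC [30]
  [8] addr=0x71 blk=14 s=6: L1-HIT | VC [30]
  [9] addr=0xb7 blk=22 s=6: MISS | VC [30, 14]
  [10] addr=0x75 blk=14 s=6: VC-HIT | VC [30, 22]
  [11] addr=0x77 blk=14 s=6: L1-HIT | VC [30, 22]
  [12] addr=0xb1 blk=22 s=6: VC-HIT | VC [30, 14]
  [13] addr=0x76 blk=14 s=6: VC-HIT | VC [30, 22]

SEQ = [MISS, MISS, L1-HIT, MISS, L1-HIT, MISS, MISS, L1-HIT, L1-HIT, MISS, VC-HIT, L1-HIT, VC-HIT, VC-HIT]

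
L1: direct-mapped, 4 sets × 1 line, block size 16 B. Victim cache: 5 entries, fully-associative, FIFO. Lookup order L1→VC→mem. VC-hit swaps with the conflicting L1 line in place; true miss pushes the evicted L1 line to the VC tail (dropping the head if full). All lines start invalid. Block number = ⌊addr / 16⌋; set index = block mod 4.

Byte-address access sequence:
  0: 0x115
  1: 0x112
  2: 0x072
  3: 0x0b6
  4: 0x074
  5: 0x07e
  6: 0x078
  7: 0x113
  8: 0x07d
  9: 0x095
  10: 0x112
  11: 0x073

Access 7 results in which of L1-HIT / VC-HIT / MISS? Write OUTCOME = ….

#0 0x115→b17/s1 MISS; vc=[]
#1 0x112→b17/s1 L1-HIT; vc=[]
#2 0x72→b7/s3 MISS; vc=[]
#3 0xb6→b11/s3 MISS; vc=[7]
#4 0x74→b7/s3 VC-HIT; vc=[11]
#5 0x7e→b7/s3 L1-HIT; vc=[11]
#6 0x78→b7/s3 L1-HIT; vc=[11]
#7 0x113→b17/s1 L1-HIT; vc=[11]
#8 0x7d→b7/s3 L1-HIT; vc=[11]
#9 0x95→b9/s1 MISS; vc=[11,17]
#10 0x112→b17/s1 VC-HIT; vc=[11,9]
#11 0x73→b7/s3 L1-HIT; vc=[11,9]

OUTCOME = L1-HIT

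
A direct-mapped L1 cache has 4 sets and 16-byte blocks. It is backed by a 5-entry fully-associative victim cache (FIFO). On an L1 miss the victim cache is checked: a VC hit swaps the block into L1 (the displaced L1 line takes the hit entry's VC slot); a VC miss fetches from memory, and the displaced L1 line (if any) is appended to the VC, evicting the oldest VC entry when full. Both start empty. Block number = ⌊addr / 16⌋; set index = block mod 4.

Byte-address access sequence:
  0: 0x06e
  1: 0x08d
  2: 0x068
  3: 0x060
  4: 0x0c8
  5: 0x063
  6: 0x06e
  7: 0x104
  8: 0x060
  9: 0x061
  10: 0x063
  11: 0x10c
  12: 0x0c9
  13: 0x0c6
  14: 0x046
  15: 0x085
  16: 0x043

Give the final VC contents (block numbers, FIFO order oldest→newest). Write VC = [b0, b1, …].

#0 0x6e→b6/s2 MISS; vc=[]
#1 0x8d→b8/s0 MISS; vc=[]
#2 0x68→b6/s2 L1-HIT; vc=[]
#3 0x60→b6/s2 L1-HIT; vc=[]
#4 0xc8→b12/s0 MISS; vc=[8]
#5 0x63→b6/s2 L1-HIT; vc=[8]
#6 0x6e→b6/s2 L1-HIT; vc=[8]
#7 0x104→b16/s0 MISS; vc=[8,12]
#8 0x60→b6/s2 L1-HIT; vc=[8,12]
#9 0x61→b6/s2 L1-HIT; vc=[8,12]
#10 0x63→b6/s2 L1-HIT; vc=[8,12]
#11 0x10c→b16/s0 L1-HIT; vc=[8,12]
#12 0xc9→b12/s0 VC-HIT; vc=[8,16]
#13 0xc6→b12/s0 L1-HIT; vc=[8,16]
#14 0x46→b4/s0 MISS; vc=[8,16,12]
#15 0x85→b8/s0 VC-HIT; vc=[4,16,12]
#16 0x43→b4/s0 VC-HIT; vc=[8,16,12]

VC = [8, 16, 12]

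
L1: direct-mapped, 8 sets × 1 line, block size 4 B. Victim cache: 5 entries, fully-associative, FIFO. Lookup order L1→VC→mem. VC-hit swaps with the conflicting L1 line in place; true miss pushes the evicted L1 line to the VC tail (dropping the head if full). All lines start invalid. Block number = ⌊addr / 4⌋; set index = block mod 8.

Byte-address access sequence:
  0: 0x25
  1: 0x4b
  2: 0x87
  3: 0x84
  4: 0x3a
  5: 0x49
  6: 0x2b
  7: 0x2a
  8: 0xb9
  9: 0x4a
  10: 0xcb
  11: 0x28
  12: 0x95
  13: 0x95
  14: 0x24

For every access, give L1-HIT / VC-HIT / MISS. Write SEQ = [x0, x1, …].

SEQ = [MISS, MISS, MISS, L1-HIT, MISS, L1-HIT, MISS, L1-HIT, MISS, VC-HIT, MISS, VC-HIT, MISS, L1-HIT, VC-HIT]

#0 0x25→b9/s1 MISS; vc=[]
#1 0x4b→b18/s2 MISS; vc=[]
#2 0x87→b33/s1 MISS; vc=[9]
#3 0x84→b33/s1 L1-HIT; vc=[9]
#4 0x3a→b14/s6 MISS; vc=[9]
#5 0x49→b18/s2 L1-HIT; vc=[9]
#6 0x2b→b10/s2 MISS; vc=[9,18]
#7 0x2a→b10/s2 L1-HIT; vc=[9,18]
#8 0xb9→b46/s6 MISS; vc=[9,18,14]
#9 0x4a→b18/s2 VC-HIT; vc=[9,10,14]
#10 0xcb→b50/s2 MISS; vc=[9,10,14,18]
#11 0x28→b10/s2 VC-HIT; vc=[9,50,14,18]
#12 0x95→b37/s5 MISS; vc=[9,50,14,18]
#13 0x95→b37/s5 L1-HIT; vc=[9,50,14,18]
#14 0x24→b9/s1 VC-HIT; vc=[33,50,14,18]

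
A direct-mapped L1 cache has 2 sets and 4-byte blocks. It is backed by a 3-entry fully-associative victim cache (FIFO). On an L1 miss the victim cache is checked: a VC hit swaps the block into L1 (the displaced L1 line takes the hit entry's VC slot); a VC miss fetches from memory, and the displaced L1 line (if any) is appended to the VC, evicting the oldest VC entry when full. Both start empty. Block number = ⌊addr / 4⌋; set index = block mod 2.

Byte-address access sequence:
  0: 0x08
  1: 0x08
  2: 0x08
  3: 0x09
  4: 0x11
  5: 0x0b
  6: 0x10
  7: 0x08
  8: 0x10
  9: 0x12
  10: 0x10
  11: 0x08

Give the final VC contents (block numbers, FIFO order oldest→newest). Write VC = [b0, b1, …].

#0 0x8→b2/s0 MISS; vc=[]
#1 0x8→b2/s0 L1-HIT; vc=[]
#2 0x8→b2/s0 L1-HIT; vc=[]
#3 0x9→b2/s0 L1-HIT; vc=[]
#4 0x11→b4/s0 MISS; vc=[2]
#5 0xb→b2/s0 VC-HIT; vc=[4]
#6 0x10→b4/s0 VC-HIT; vc=[2]
#7 0x8→b2/s0 VC-HIT; vc=[4]
#8 0x10→b4/s0 VC-HIT; vc=[2]
#9 0x12→b4/s0 L1-HIT; vc=[2]
#10 0x10→b4/s0 L1-HIT; vc=[2]
#11 0x8→b2/s0 VC-HIT; vc=[4]

VC = [4]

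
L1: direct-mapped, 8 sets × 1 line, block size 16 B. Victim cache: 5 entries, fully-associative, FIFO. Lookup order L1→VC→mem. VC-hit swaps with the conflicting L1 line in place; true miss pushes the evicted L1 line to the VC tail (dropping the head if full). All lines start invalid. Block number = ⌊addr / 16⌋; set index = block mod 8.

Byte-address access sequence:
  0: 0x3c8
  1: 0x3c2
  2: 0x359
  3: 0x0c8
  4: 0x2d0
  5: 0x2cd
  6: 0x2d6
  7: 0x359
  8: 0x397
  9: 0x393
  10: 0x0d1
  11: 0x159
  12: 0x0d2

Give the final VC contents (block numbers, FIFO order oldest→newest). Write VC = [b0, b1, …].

VC = [60, 45, 12, 53, 21]

  [0] addr=0x3c8 blk=60 s=4: MISS | VC []
  [1] addr=0x3c2 blk=60 s=4: L1-HIT | VC []
  [2] addr=0x359 blk=53 s=5: MISS | VC []
  [3] addr=0xc8 blk=12 s=4: MISS | VC [60]
  [4] addr=0x2d0 blk=45 s=5: MISS | VC [60, 53]
  [5] addr=0x2cd blk=44 s=4: MISS | VC [60, 53, 12]
  [6] addr=0x2d6 blk=45 s=5: L1-HIT | VC [60, 53, 12]
  [7] addr=0x359 blk=53 s=5: VC-HIT | VC [60, 45, 12]
  [8] addr=0x397 blk=57 s=1: MISS | VC [60, 45, 12]
  [9] addr=0x393 blk=57 s=1: L1-HIT | VC [60, 45, 12]
  [10] addr=0xd1 blk=13 s=5: MISS | VC [60, 45, 12, 53]
  [11] addr=0x159 blk=21 s=5: MISS | VC [60, 45, 12, 53, 13]
  [12] addr=0xd2 blk=13 s=5: VC-HIT | VC [60, 45, 12, 53, 21]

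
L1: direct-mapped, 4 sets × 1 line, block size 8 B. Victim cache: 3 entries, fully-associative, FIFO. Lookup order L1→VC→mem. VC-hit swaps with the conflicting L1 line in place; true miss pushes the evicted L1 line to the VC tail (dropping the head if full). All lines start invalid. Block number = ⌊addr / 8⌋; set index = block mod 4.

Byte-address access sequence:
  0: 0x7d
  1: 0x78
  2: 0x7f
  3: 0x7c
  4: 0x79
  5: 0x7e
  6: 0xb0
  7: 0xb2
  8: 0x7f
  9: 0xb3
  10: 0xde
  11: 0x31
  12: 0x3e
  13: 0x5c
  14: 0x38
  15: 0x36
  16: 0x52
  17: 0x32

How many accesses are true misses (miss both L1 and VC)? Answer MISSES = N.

MISSES = 7

  [0] addr=0x7d blk=15 s=3: MISS | VC []
  [1] addr=0x78 blk=15 s=3: L1-HIT | VC []
  [2] addr=0x7f blk=15 s=3: L1-HIT | VC []
  [3] addr=0x7c blk=15 s=3: L1-HIT | VC []
  [4] addr=0x79 blk=15 s=3: L1-HIT | VC []
  [5] addr=0x7e blk=15 s=3: L1-HIT | VC []
  [6] addr=0xb0 blk=22 s=2: MISS | VC []
  [7] addr=0xb2 blk=22 s=2: L1-HIT | VC []
  [8] addr=0x7f blk=15 s=3: L1-HIT | VC []
  [9] addr=0xb3 blk=22 s=2: L1-HIT | VC []
  [10] addr=0xde blk=27 s=3: MISS | VC [15]
  [11] addr=0x31 blk=6 s=2: MISS | VC [15, 22]
  [12] addr=0x3e blk=7 s=3: MISS | VC [15, 22, 27]
  [13] addr=0x5c blk=11 s=3: MISS | VC [22, 27, 7]
  [14] addr=0x38 blk=7 s=3: VC-HIT | VC [22, 27, 11]
  [15] addr=0x36 blk=6 s=2: L1-HIT | VC [22, 27, 11]
  [16] addr=0x52 blk=10 s=2: MISS | VC [27, 11, 6]
  [17] addr=0x32 blk=6 s=2: VC-HIT | VC [27, 11, 10]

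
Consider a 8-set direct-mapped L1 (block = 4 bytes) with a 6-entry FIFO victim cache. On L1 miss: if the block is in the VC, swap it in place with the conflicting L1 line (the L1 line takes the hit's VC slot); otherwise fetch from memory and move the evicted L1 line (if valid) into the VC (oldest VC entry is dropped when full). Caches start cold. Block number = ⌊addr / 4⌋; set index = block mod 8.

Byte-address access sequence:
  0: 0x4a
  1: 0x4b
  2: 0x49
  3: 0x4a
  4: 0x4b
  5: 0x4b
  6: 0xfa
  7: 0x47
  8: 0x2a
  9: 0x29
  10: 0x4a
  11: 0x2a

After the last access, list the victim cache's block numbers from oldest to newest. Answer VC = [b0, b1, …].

0: 0x4a (blk 18, set 2) → MISS  vc=[]
1: 0x4b (blk 18, set 2) → L1-HIT  vc=[]
2: 0x49 (blk 18, set 2) → L1-HIT  vc=[]
3: 0x4a (blk 18, set 2) → L1-HIT  vc=[]
4: 0x4b (blk 18, set 2) → L1-HIT  vc=[]
5: 0x4b (blk 18, set 2) → L1-HIT  vc=[]
6: 0xfa (blk 62, set 6) → MISS  vc=[]
7: 0x47 (blk 17, set 1) → MISS  vc=[]
8: 0x2a (blk 10, set 2) → MISS  vc=[18]
9: 0x29 (blk 10, set 2) → L1-HIT  vc=[18]
10: 0x4a (blk 18, set 2) → VC-HIT  vc=[10]
11: 0x2a (blk 10, set 2) → VC-HIT  vc=[18]

VC = [18]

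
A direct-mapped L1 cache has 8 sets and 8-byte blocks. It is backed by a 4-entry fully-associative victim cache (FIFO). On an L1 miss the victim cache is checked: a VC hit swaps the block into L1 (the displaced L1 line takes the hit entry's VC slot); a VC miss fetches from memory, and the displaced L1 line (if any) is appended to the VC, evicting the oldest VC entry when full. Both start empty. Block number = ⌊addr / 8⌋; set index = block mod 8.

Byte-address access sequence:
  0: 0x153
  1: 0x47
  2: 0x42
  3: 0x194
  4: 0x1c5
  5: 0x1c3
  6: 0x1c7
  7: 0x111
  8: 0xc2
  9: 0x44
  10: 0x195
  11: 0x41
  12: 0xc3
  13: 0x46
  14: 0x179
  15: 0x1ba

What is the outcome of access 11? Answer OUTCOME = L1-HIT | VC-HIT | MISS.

OUTCOME = L1-HIT

#0 0x153→b42/s2 MISS; vc=[]
#1 0x47→b8/s0 MISS; vc=[]
#2 0x42→b8/s0 L1-HIT; vc=[]
#3 0x194→b50/s2 MISS; vc=[42]
#4 0x1c5→b56/s0 MISS; vc=[42,8]
#5 0x1c3→b56/s0 L1-HIT; vc=[42,8]
#6 0x1c7→b56/s0 L1-HIT; vc=[42,8]
#7 0x111→b34/s2 MISS; vc=[42,8,50]
#8 0xc2→b24/s0 MISS; vc=[42,8,50,56]
#9 0x44→b8/s0 VC-HIT; vc=[42,24,50,56]
#10 0x195→b50/s2 VC-HIT; vc=[42,24,34,56]
#11 0x41→b8/s0 L1-HIT; vc=[42,24,34,56]
#12 0xc3→b24/s0 VC-HIT; vc=[42,8,34,56]
#13 0x46→b8/s0 VC-HIT; vc=[42,24,34,56]
#14 0x179→b47/s7 MISS; vc=[42,24,34,56]
#15 0x1ba→b55/s7 MISS; vc=[24,34,56,47]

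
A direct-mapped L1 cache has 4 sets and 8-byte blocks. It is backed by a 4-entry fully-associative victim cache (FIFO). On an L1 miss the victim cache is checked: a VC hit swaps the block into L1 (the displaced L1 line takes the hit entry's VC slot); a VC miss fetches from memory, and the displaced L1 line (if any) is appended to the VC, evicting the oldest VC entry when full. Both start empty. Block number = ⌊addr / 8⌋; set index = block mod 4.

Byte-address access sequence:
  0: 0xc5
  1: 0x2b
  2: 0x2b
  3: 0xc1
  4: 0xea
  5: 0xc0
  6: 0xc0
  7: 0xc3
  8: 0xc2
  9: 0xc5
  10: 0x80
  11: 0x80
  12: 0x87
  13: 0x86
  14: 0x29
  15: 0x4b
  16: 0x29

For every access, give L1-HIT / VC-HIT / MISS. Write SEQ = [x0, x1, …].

SEQ = [MISS, MISS, L1-HIT, L1-HIT, MISS, L1-HIT, L1-HIT, L1-HIT, L1-HIT, L1-HIT, MISS, L1-HIT, L1-HIT, L1-HIT, VC-HIT, MISS, VC-HIT]

  [0] addr=0xc5 blk=24 s=0: MISS | VC []
  [1] addr=0x2b blk=5 s=1: MISS | VC []
  [2] addr=0x2b blk=5 s=1: L1-HIT | VC []
  [3] addr=0xc1 blk=24 s=0: L1-HIT | VC []
  [4] addr=0xea blk=29 s=1: MISS | VC [5]
  [5] addr=0xc0 blk=24 s=0: L1-HIT | VC [5]
  [6] addr=0xc0 blk=24 s=0: L1-HIT | VC [5]
  [7] addr=0xc3 blk=24 s=0: L1-HIT | VC [5]
  [8] addr=0xc2 blk=24 s=0: L1-HIT | VC [5]
  [9] addr=0xc5 blk=24 s=0: L1-HIT | VC [5]
  [10] addr=0x80 blk=16 s=0: MISS | VC [5, 24]
  [11] addr=0x80 blk=16 s=0: L1-HIT | VC [5, 24]
  [12] addr=0x87 blk=16 s=0: L1-HIT | VC [5, 24]
  [13] addr=0x86 blk=16 s=0: L1-HIT | VC [5, 24]
  [14] addr=0x29 blk=5 s=1: VC-HIT | VC [29, 24]
  [15] addr=0x4b blk=9 s=1: MISS | VC [29, 24, 5]
  [16] addr=0x29 blk=5 s=1: VC-HIT | VC [29, 24, 9]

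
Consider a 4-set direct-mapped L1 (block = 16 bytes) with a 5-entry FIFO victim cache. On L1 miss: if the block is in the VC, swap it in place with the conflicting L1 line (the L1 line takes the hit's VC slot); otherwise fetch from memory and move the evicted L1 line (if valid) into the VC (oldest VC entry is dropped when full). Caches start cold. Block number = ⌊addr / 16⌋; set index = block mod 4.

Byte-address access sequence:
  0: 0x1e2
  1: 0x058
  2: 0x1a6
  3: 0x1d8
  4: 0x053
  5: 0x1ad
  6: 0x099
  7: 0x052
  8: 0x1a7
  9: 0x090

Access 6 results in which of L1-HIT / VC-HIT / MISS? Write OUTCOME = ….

OUTCOME = MISS

  [0] addr=0x1e2 blk=30 s=2: MISS | VC []
  [1] addr=0x58 blk=5 s=1: MISS | VC []
  [2] addr=0x1a6 blk=26 s=2: MISS | VC [30]
  [3] addr=0x1d8 blk=29 s=1: MISS | VC [30, 5]
  [4] addr=0x53 blk=5 s=1: VC-HIT | VC [30, 29]
  [5] addr=0x1ad blk=26 s=2: L1-HIT | VC [30, 29]
  [6] addr=0x99 blk=9 s=1: MISS | VC [30, 29, 5]
  [7] addr=0x52 blk=5 s=1: VC-HIT | VC [30, 29, 9]
  [8] addr=0x1a7 blk=26 s=2: L1-HIT | VC [30, 29, 9]
  [9] addr=0x90 blk=9 s=1: VC-HIT | VC [30, 29, 5]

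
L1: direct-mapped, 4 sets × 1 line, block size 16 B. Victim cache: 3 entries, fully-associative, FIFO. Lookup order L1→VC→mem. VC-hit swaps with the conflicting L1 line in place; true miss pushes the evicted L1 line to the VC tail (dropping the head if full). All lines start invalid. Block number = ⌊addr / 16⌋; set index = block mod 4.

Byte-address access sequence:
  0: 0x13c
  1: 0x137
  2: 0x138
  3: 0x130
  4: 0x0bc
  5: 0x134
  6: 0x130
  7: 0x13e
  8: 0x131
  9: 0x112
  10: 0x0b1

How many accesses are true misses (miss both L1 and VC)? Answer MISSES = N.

0: 0x13c (blk 19, set 3) → MISS  vc=[]
1: 0x137 (blk 19, set 3) → L1-HIT  vc=[]
2: 0x138 (blk 19, set 3) → L1-HIT  vc=[]
3: 0x130 (blk 19, set 3) → L1-HIT  vc=[]
4: 0xbc (blk 11, set 3) → MISS  vc=[19]
5: 0x134 (blk 19, set 3) → VC-HIT  vc=[11]
6: 0x130 (blk 19, set 3) → L1-HIT  vc=[11]
7: 0x13e (blk 19, set 3) → L1-HIT  vc=[11]
8: 0x131 (blk 19, set 3) → L1-HIT  vc=[11]
9: 0x112 (blk 17, set 1) → MISS  vc=[11]
10: 0xb1 (blk 11, set 3) → VC-HIT  vc=[19]

MISSES = 3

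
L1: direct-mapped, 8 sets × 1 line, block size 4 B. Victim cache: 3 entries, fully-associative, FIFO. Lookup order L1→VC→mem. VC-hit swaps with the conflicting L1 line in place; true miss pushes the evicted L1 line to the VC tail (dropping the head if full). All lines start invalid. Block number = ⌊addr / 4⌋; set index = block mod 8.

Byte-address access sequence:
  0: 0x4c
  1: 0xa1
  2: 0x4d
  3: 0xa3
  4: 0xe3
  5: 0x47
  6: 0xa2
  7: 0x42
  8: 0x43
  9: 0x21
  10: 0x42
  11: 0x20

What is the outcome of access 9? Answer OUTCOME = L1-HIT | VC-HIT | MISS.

  [0] addr=0x4c blk=19 s=3: MISS | VC []
  [1] addr=0xa1 blk=40 s=0: MISS | VC []
  [2] addr=0x4d blk=19 s=3: L1-HIT | VC []
  [3] addr=0xa3 blk=40 s=0: L1-HIT | VC []
  [4] addr=0xe3 blk=56 s=0: MISS | VC [40]
  [5] addr=0x47 blk=17 s=1: MISS | VC [40]
  [6] addr=0xa2 blk=40 s=0: VC-HIT | VC [56]
  [7] addr=0x42 blk=16 s=0: MISS | VC [56, 40]
  [8] addr=0x43 blk=16 s=0: L1-HIT | VC [56, 40]
  [9] addr=0x21 blk=8 s=0: MISS | VC [56, 40, 16]
  [10] addr=0x42 blk=16 s=0: VC-HIT | VC [56, 40, 8]
  [11] addr=0x20 blk=8 s=0: VC-HIT | VC [56, 40, 16]

OUTCOME = MISS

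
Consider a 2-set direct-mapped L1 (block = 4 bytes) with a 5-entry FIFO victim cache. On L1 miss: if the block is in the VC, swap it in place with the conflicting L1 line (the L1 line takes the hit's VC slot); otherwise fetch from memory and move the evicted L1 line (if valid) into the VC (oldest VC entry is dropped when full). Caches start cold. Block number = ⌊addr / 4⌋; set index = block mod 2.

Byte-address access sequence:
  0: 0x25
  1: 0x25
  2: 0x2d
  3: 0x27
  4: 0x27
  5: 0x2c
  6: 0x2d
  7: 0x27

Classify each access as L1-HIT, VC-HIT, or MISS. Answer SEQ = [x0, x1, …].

0: 0x25 (blk 9, set 1) → MISS  vc=[]
1: 0x25 (blk 9, set 1) → L1-HIT  vc=[]
2: 0x2d (blk 11, set 1) → MISS  vc=[9]
3: 0x27 (blk 9, set 1) → VC-HIT  vc=[11]
4: 0x27 (blk 9, set 1) → L1-HIT  vc=[11]
5: 0x2c (blk 11, set 1) → VC-HIT  vc=[9]
6: 0x2d (blk 11, set 1) → L1-HIT  vc=[9]
7: 0x27 (blk 9, set 1) → VC-HIT  vc=[11]

SEQ = [MISS, L1-HIT, MISS, VC-HIT, L1-HIT, VC-HIT, L1-HIT, VC-HIT]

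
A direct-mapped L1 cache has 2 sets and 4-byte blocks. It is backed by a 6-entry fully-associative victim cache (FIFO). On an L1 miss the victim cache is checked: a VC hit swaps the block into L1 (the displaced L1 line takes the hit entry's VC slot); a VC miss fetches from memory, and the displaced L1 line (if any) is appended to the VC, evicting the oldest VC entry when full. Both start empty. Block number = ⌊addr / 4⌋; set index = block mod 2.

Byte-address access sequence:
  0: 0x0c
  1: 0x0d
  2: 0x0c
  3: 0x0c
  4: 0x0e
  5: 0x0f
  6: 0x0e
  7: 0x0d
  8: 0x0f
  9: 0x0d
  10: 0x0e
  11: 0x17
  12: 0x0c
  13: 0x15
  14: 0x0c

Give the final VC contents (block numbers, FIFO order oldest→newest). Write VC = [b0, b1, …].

  [0] addr=0xc blk=3 s=1: MISS | VC []
  [1] addr=0xd blk=3 s=1: L1-HIT | VC []
  [2] addr=0xc blk=3 s=1: L1-HIT | VC []
  [3] addr=0xc blk=3 s=1: L1-HIT | VC []
  [4] addr=0xe blk=3 s=1: L1-HIT | VC []
  [5] addr=0xf blk=3 s=1: L1-HIT | VC []
  [6] addr=0xe blk=3 s=1: L1-HIT | VC []
  [7] addr=0xd blk=3 s=1: L1-HIT | VC []
  [8] addr=0xf blk=3 s=1: L1-HIT | VC []
  [9] addr=0xd blk=3 s=1: L1-HIT | VC []
  [10] addr=0xe blk=3 s=1: L1-HIT | VC []
  [11] addr=0x17 blk=5 s=1: MISS | VC [3]
  [12] addr=0xc blk=3 s=1: VC-HIT | VC [5]
  [13] addr=0x15 blk=5 s=1: VC-HIT | VC [3]
  [14] addr=0xc blk=3 s=1: VC-HIT | VC [5]

VC = [5]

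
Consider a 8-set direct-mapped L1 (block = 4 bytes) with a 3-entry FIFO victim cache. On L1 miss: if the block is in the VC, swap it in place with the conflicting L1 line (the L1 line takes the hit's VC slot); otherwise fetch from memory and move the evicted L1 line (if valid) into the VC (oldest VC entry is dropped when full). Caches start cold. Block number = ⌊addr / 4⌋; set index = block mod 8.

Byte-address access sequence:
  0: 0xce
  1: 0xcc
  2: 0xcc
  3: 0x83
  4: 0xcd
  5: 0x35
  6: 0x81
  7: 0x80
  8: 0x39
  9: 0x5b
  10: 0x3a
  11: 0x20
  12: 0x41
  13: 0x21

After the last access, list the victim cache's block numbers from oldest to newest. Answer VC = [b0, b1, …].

#0 0xce→b51/s3 MISS; vc=[]
#1 0xcc→b51/s3 L1-HIT; vc=[]
#2 0xcc→b51/s3 L1-HIT; vc=[]
#3 0x83→b32/s0 MISS; vc=[]
#4 0xcd→b51/s3 L1-HIT; vc=[]
#5 0x35→b13/s5 MISS; vc=[]
#6 0x81→b32/s0 L1-HIT; vc=[]
#7 0x80→b32/s0 L1-HIT; vc=[]
#8 0x39→b14/s6 MISS; vc=[]
#9 0x5b→b22/s6 MISS; vc=[14]
#10 0x3a→b14/s6 VC-HIT; vc=[22]
#11 0x20→b8/s0 MISS; vc=[22,32]
#12 0x41→b16/s0 MISS; vc=[22,32,8]
#13 0x21→b8/s0 VC-HIT; vc=[22,32,16]

VC = [22, 32, 16]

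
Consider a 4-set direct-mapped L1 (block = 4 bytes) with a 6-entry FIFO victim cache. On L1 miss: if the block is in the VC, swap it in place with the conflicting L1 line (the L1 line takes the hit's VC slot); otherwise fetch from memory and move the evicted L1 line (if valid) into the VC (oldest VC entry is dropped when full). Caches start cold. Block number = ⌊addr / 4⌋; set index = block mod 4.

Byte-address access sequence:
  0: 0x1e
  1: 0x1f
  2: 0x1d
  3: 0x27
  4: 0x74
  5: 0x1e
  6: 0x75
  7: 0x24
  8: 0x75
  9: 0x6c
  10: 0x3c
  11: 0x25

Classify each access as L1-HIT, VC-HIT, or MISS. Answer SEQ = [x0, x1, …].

SEQ = [MISS, L1-HIT, L1-HIT, MISS, MISS, L1-HIT, L1-HIT, VC-HIT, VC-HIT, MISS, MISS, VC-HIT]

  [0] addr=0x1e blk=7 s=3: MISS | VC []
  [1] addr=0x1f blk=7 s=3: L1-HIT | VC []
  [2] addr=0x1d blk=7 s=3: L1-HIT | VC []
  [3] addr=0x27 blk=9 s=1: MISS | VC []
  [4] addr=0x74 blk=29 s=1: MISS | VC [9]
  [5] addr=0x1e blk=7 s=3: L1-HIT | VC [9]
  [6] addr=0x75 blk=29 s=1: L1-HIT | VC [9]
  [7] addr=0x24 blk=9 s=1: VC-HIT | VC [29]
  [8] addr=0x75 blk=29 s=1: VC-HIT | VC [9]
  [9] addr=0x6c blk=27 s=3: MISS | VC [9, 7]
  [10] addr=0x3c blk=15 s=3: MISS | VC [9, 7, 27]
  [11] addr=0x25 blk=9 s=1: VC-HIT | VC [29, 7, 27]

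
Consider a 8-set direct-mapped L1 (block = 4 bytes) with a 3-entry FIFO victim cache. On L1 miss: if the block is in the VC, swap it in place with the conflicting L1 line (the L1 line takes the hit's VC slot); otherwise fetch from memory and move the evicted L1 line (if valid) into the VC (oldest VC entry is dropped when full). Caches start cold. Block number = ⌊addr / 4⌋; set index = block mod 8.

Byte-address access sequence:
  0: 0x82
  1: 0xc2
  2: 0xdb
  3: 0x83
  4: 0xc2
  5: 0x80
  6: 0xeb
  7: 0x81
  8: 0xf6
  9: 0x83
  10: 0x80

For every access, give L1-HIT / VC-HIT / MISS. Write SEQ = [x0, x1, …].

SEQ = [MISS, MISS, MISS, VC-HIT, VC-HIT, VC-HIT, MISS, L1-HIT, MISS, L1-HIT, L1-HIT]

0: 0x82 (blk 32, set 0) → MISS  vc=[]
1: 0xc2 (blk 48, set 0) → MISS  vc=[32]
2: 0xdb (blk 54, set 6) → MISS  vc=[32]
3: 0x83 (blk 32, set 0) → VC-HIT  vc=[48]
4: 0xc2 (blk 48, set 0) → VC-HIT  vc=[32]
5: 0x80 (blk 32, set 0) → VC-HIT  vc=[48]
6: 0xeb (blk 58, set 2) → MISS  vc=[48]
7: 0x81 (blk 32, set 0) → L1-HIT  vc=[48]
8: 0xf6 (blk 61, set 5) → MISS  vc=[48]
9: 0x83 (blk 32, set 0) → L1-HIT  vc=[48]
10: 0x80 (blk 32, set 0) → L1-HIT  vc=[48]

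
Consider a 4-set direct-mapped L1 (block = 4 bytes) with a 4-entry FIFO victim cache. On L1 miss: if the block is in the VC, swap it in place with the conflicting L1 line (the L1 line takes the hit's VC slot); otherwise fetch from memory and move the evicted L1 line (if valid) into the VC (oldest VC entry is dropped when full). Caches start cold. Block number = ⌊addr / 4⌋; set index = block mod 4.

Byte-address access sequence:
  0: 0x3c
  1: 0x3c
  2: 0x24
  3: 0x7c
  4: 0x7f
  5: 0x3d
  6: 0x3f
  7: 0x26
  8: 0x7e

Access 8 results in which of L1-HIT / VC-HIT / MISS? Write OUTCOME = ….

0: 0x3c (blk 15, set 3) → MISS  vc=[]
1: 0x3c (blk 15, set 3) → L1-HIT  vc=[]
2: 0x24 (blk 9, set 1) → MISS  vc=[]
3: 0x7c (blk 31, set 3) → MISS  vc=[15]
4: 0x7f (blk 31, set 3) → L1-HIT  vc=[15]
5: 0x3d (blk 15, set 3) → VC-HIT  vc=[31]
6: 0x3f (blk 15, set 3) → L1-HIT  vc=[31]
7: 0x26 (blk 9, set 1) → L1-HIT  vc=[31]
8: 0x7e (blk 31, set 3) → VC-HIT  vc=[15]

OUTCOME = VC-HIT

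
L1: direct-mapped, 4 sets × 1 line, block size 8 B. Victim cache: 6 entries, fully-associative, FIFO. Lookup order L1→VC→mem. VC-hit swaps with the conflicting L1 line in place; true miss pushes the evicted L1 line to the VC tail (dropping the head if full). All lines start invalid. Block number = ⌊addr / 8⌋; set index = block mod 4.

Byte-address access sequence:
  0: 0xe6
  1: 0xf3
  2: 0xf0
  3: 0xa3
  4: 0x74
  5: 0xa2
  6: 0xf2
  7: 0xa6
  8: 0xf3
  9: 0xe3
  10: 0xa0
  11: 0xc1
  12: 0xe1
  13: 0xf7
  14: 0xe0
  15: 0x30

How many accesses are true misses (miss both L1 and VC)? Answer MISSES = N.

#0 0xe6→b28/s0 MISS; vc=[]
#1 0xf3→b30/s2 MISS; vc=[]
#2 0xf0→b30/s2 L1-HIT; vc=[]
#3 0xa3→b20/s0 MISS; vc=[28]
#4 0x74→b14/s2 MISS; vc=[28,30]
#5 0xa2→b20/s0 L1-HIT; vc=[28,30]
#6 0xf2→b30/s2 VC-HIT; vc=[28,14]
#7 0xa6→b20/s0 L1-HIT; vc=[28,14]
#8 0xf3→b30/s2 L1-HIT; vc=[28,14]
#9 0xe3→b28/s0 VC-HIT; vc=[20,14]
#10 0xa0→b20/s0 VC-HIT; vc=[28,14]
#11 0xc1→b24/s0 MISS; vc=[28,14,20]
#12 0xe1→b28/s0 VC-HIT; vc=[24,14,20]
#13 0xf7→b30/s2 L1-HIT; vc=[24,14,20]
#14 0xe0→b28/s0 L1-HIT; vc=[24,14,20]
#15 0x30→b6/s2 MISS; vc=[24,14,20,30]

MISSES = 6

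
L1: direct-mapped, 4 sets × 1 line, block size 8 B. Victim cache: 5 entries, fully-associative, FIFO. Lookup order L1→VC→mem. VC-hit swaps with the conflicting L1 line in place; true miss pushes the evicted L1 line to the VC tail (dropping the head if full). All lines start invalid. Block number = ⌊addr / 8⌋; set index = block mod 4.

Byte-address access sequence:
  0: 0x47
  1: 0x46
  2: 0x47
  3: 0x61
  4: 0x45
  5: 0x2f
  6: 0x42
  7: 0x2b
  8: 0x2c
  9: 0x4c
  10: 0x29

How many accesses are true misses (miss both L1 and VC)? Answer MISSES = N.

MISSES = 4

  [0] addr=0x47 blk=8 s=0: MISS | VC []
  [1] addr=0x46 blk=8 s=0: L1-HIT | VC []
  [2] addr=0x47 blk=8 s=0: L1-HIT | VC []
  [3] addr=0x61 blk=12 s=0: MISS | VC [8]
  [4] addr=0x45 blk=8 s=0: VC-HIT | VC [12]
  [5] addr=0x2f blk=5 s=1: MISS | VC [12]
  [6] addr=0x42 blk=8 s=0: L1-HIT | VC [12]
  [7] addr=0x2b blk=5 s=1: L1-HIT | VC [12]
  [8] addr=0x2c blk=5 s=1: L1-HIT | VC [12]
  [9] addr=0x4c blk=9 s=1: MISS | VC [12, 5]
  [10] addr=0x29 blk=5 s=1: VC-HIT | VC [12, 9]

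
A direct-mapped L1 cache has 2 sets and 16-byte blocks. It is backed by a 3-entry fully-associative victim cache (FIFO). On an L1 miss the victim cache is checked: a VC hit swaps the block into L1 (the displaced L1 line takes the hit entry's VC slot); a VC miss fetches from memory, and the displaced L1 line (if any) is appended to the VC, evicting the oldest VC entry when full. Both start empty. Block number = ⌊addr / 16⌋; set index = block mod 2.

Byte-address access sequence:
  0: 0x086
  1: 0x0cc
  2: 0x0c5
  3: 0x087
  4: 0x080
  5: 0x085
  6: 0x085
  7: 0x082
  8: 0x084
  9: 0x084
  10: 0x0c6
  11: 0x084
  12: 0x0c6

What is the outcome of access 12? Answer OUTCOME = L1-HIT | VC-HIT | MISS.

OUTCOME = VC-HIT

  [0] addr=0x86 blk=8 s=0: MISS | VC []
  [1] addr=0xcc blk=12 s=0: MISS | VC [8]
  [2] addr=0xc5 blk=12 s=0: L1-HIT | VC [8]
  [3] addr=0x87 blk=8 s=0: VC-HIT | VC [12]
  [4] addr=0x80 blk=8 s=0: L1-HIT | VC [12]
  [5] addr=0x85 blk=8 s=0: L1-HIT | VC [12]
  [6] addr=0x85 blk=8 s=0: L1-HIT | VC [12]
  [7] addr=0x82 blk=8 s=0: L1-HIT | VC [12]
  [8] addr=0x84 blk=8 s=0: L1-HIT | VC [12]
  [9] addr=0x84 blk=8 s=0: L1-HIT | VC [12]
  [10] addr=0xc6 blk=12 s=0: VC-HIT | VC [8]
  [11] addr=0x84 blk=8 s=0: VC-HIT | VC [12]
  [12] addr=0xc6 blk=12 s=0: VC-HIT | VC [8]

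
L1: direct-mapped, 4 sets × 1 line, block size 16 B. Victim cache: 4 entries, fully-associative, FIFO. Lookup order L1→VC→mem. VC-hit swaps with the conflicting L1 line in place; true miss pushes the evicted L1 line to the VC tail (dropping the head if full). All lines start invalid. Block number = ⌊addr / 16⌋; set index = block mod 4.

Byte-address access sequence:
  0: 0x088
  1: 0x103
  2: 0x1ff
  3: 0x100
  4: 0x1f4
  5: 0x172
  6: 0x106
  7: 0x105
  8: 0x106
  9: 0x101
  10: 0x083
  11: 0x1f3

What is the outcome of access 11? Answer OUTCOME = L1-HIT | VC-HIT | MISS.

OUTCOME = VC-HIT

0: 0x88 (blk 8, set 0) → MISS  vc=[]
1: 0x103 (blk 16, set 0) → MISS  vc=[8]
2: 0x1ff (blk 31, set 3) → MISS  vc=[8]
3: 0x100 (blk 16, set 0) → L1-HIT  vc=[8]
4: 0x1f4 (blk 31, set 3) → L1-HIT  vc=[8]
5: 0x172 (blk 23, set 3) → MISS  vc=[8, 31]
6: 0x106 (blk 16, set 0) → L1-HIT  vc=[8, 31]
7: 0x105 (blk 16, set 0) → L1-HIT  vc=[8, 31]
8: 0x106 (blk 16, set 0) → L1-HIT  vc=[8, 31]
9: 0x101 (blk 16, set 0) → L1-HIT  vc=[8, 31]
10: 0x83 (blk 8, set 0) → VC-HIT  vc=[16, 31]
11: 0x1f3 (blk 31, set 3) → VC-HIT  vc=[16, 23]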